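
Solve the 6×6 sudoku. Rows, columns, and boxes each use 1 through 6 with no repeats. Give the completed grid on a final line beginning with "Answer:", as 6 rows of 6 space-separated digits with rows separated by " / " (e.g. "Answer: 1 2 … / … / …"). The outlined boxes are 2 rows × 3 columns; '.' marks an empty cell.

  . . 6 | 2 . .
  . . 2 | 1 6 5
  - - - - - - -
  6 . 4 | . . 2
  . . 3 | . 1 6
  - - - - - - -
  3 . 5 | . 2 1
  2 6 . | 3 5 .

Step 1. [r1c5∈{3,4}] r1c5 is the only open cell in col 5 admitting 4. So r1c5=4.
Step 2. [r4c1∈{5}] r4c1 is down to just 5 ⇒ r4c1=5.
Step 3. [r2c2∈{3,4}] in row 2, 3 fits only at r2c2, so r2c2=3.
Step 4. [r1c1∈{1}] r1c1 is down to just 1, so r1c1=1.
Step 5. [r5c2∈{4}] only 4 remains possible at r5c2. So r5c2=4.
Step 6. [r1c6∈{3}] r1c6's peers cover all but 3 ⇒ r1c6=3.
Step 7. [r3c4∈{5}] only 5 remains possible at r3c4. So r3c4=5.
Step 8. [r4c2∈{2}] r4c2 is down to just 2 ⇒ r4c2=2.
Step 9. [r2c1∈{4}] nothing but 4 survives at r2c1, so r2c1=4.
Step 10. [r5c4∈{6}] r5c4 has the single candidate 6, so r5c4=6.
Step 11. [r6c3∈{1}] r6c3 has the single candidate 1 ⇒ r6c3=1.
Step 12. [r3c2∈{1}] nothing but 1 survives at r3c2, so r3c2=1.
Step 13. [r1c2∈{5}] r1c2's peers cover all but 5, so r1c2=5.
Step 14. [r6c6∈{4}] nothing but 4 survives at r6c6, so r6c6=4.
Step 15. [r3c5∈{3}] r3c5 has the single candidate 3, so r3c5=3.
Step 16. [r4c4∈{4}] r4c4 is down to just 4, so r4c4=4.

Answer: 1 5 6 2 4 3 / 4 3 2 1 6 5 / 6 1 4 5 3 2 / 5 2 3 4 1 6 / 3 4 5 6 2 1 / 2 6 1 3 5 4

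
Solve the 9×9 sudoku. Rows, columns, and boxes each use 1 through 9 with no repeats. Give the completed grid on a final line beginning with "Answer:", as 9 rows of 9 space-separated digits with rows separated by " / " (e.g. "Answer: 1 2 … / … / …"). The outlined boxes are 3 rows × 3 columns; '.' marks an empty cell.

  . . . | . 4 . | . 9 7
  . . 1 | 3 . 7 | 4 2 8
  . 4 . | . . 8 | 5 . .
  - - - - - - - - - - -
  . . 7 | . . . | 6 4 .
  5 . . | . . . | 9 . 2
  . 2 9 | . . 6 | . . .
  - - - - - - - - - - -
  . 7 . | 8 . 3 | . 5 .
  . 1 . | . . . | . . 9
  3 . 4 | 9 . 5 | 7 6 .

Step 1. [r9c5∈{1,2}] across row 9, 2 lands solely at r9c5 ⇒ r9c5=2.
Step 2. [r7c5∈{1,6}] r7c5 is the only open cell in box 8 admitting 1, so r7c5=1.
Step 3. [r3c9∈{1,3,6}] across col 9, 6 lands solely at r3c9 ⇒ r3c9=6.
Step 4. [r9c2∈{8}] only 8 remains possible at r9c2 ⇒ r9c2=8.
Step 5. [r4c2∈{3}] nothing but 3 survives at r4c2, so r4c2=3.
Step 6. [r6c9∈{1,3,5}] across col 9, 3 lands solely at r6c9 ⇒ r6c9=3.
Step 7. [r2c2∈{5,6,9}] across col 2, 9 lands solely at r2c2 ⇒ r2c2=9.
Step 8. [r2c1∈{6}] r2c1's peers cover all but 6 ⇒ r2c1=6.
Step 9. [r8c1∈{2}] r8c1's peers cover all but 2. So r8c1=2.
Step 10. [r1c4∈{1,2,5,6}] 6 has one home in row 1: r1c4, so r1c4=6.
Step 11. [r6c1∈{1,4,8}] in col 1, 4 fits only at r6c1. So r6c1=4.
Step 12. [r4c1∈{1,8}] in col 1, 1 fits only at r4c1 ⇒ r4c1=1.
Step 13. [r5c3∈{6,8}] box 4 places 8 nowhere but r5c3, so r5c3=8.
Step 14. [r4c5∈{5,8,9}] across row 4, 8 lands solely at r4c5, so r4c5=8.
Step 15. [r8c6∈{4}] nothing but 4 survives at r8c6, so r8c6=4.
Step 16. [r5c6∈{1}] r5c6's peers cover all but 1 ⇒ r5c6=1.
Step 17. [r1c7∈{1,3}] 1 has one home in row 1: r1c7 ⇒ r1c7=1.
Step 18. [r1c6∈{2}] r1c6 has the single candidate 2, so r1c6=2.
Step 19. [r8c4∈{7}] nothing but 7 survives at r8c4 ⇒ r8c4=7.
Step 20. [r8c7∈{3,8}] r8c7 is the only open cell in col 7 admitting 3, so r8c7=3.
Step 21. [r1c3∈{3,5}] row 1 places 3 nowhere but r1c3 ⇒ r1c3=3.
Step 22. [r6c8∈{1,7,8}] r6c8 is the only open cell in row 6 admitting 1 ⇒ r6c8=1.
Step 23. [r6c5∈{5,7}] across row 6, 7 lands solely at r6c5. So r6c5=7.
Step 24. [r4c9∈{5}] r4c9 has the single candidate 5. So r4c9=5.
Step 25. [r7c3∈{6}] nothing but 6 survives at r7c3, so r7c3=6.
Step 26. [r3c8∈{3}] r3c8 has the single candidate 3 ⇒ r3c8=3.
Step 27. [r7c7∈{2}] r7c7's peers cover all but 2, so r7c7=2.
Step 28. [r1c1∈{8}] r1c1 has the single candidate 8 ⇒ r1c1=8.
Step 29. [r3c1∈{7}] only 7 remains possible at r3c1 ⇒ r3c1=7.
Step 30. [r5c2∈{6}] r5c2 has the single candidate 6, so r5c2=6.
Step 31. [r8c3∈{5}] r8c3 has the single candidate 5 ⇒ r8c3=5.
Step 32. [r4c4∈{2}] r4c4's peers cover all but 2, so r4c4=2.
Step 33. [r8c8∈{8}] r8c8 is down to just 8, so r8c8=8.
Step 34. [r3c3∈{2}] r3c3 is down to just 2 ⇒ r3c3=2.
Step 35. [r5c8∈{7}] r5c8's peers cover all but 7. So r5c8=7.
Step 36. [r2c5∈{5}] only 5 remains possible at r2c5. So r2c5=5.
Step 37. [r3c4∈{1}] only 1 remains possible at r3c4, so r3c4=1.
Step 38. [r6c4∈{5}] r6c4 is down to just 5 ⇒ r6c4=5.
Step 39. [r4c6∈{9}] r4c6's peers cover all but 9. So r4c6=9.
Step 40. [r6c7∈{8}] only 8 remains possible at r6c7. So r6c7=8.
Step 41. [r5c4∈{4}] only 4 remains possible at r5c4 ⇒ r5c4=4.
Step 42. [r9c9∈{1}] r9c9 is down to just 1. So r9c9=1.
Step 43. [r7c9∈{4}] r7c9 has the single candidate 4, so r7c9=4.
Step 44. [r1c2∈{5}] r1c2's peers cover all but 5 ⇒ r1c2=5.
Step 45. [r5c5∈{3}] nothing but 3 survives at r5c5, so r5c5=3.
Step 46. [r3c5∈{9}] nothing but 9 survives at r3c5. So r3c5=9.
Step 47. [r7c1∈{9}] only 9 remains possible at r7c1 ⇒ r7c1=9.
Step 48. [r8c5∈{6}] r8c5 is down to just 6, so r8c5=6.

Answer: 8 5 3 6 4 2 1 9 7 / 6 9 1 3 5 7 4 2 8 / 7 4 2 1 9 8 5 3 6 / 1 3 7 2 8 9 6 4 5 / 5 6 8 4 3 1 9 7 2 / 4 2 9 5 7 6 8 1 3 / 9 7 6 8 1 3 2 5 4 / 2 1 5 7 6 4 3 8 9 / 3 8 4 9 2 5 7 6 1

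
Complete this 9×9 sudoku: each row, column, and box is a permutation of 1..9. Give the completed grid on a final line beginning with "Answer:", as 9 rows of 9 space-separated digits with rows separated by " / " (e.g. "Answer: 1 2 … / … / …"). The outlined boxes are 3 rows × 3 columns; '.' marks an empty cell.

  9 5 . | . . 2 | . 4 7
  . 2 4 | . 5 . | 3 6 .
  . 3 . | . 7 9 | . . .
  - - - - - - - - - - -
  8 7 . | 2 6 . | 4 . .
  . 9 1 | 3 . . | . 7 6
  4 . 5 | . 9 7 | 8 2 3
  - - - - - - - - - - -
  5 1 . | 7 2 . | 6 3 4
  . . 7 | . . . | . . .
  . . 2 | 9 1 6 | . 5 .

Step 1. [r7c6∈{8}] r7c6 is down to just 8, so r7c6=8.
Step 2. [r2c6∈{1}] r2c6's peers cover all but 1, so r2c6=1.
Step 3. [r9c9∈{8}] nothing but 8 survives at r9c9 ⇒ r9c9=8.
Step 4. [r8c6∈{3,4,5}] across col 6, 3 lands solely at r8c6, so r8c6=3.
Step 5. [r1c7∈{1}] r1c7 is down to just 1 ⇒ r1c7=1.
Step 6. [r2c4∈{8}] r2c4's peers cover all but 8 ⇒ r2c4=8.
Step 7. [r8c5∈{4}] r8c5 has the single candidate 4, so r8c5=4.
Step 8. [r5c7∈{5}] r5c7 is down to just 5. So r5c7=5.
Step 9. [r8c7∈{2,9}] across col 7, 9 lands solely at r8c7, so r8c7=9.
Step 10. [r4c8∈{1,9}] 9 has one home in col 8: r4c8 ⇒ r4c8=9.
Step 11. [r1c4∈{6}] only 6 remains possible at r1c4, so r1c4=6.
Step 12. [r8c9∈{1,2}] 2 has one home in row 8: r8c9, so r8c9=2.
Step 13. [r8c1∈{6}] r8c1 has the single candidate 6. So r8c1=6.
Step 14. [r1c3∈{8}] r1c3 has the single candidate 8, so r1c3=8.
Step 15. [r8c4∈{5}] r8c4 has the single candidate 5, so r8c4=5.
Step 16. [r2c1∈{7}] r2c1's peers cover all but 7, so r2c1=7.
Step 17. [r3c1∈{1}] only 1 remains possible at r3c1 ⇒ r3c1=1.
Step 18. [r3c7∈{2}] r3c7 has the single candidate 2, so r3c7=2.
Step 19. [r9c7∈{7}] nothing but 7 survives at r9c7 ⇒ r9c7=7.
Step 20. [r4c9∈{1}] nothing but 1 survives at r4c9, so r4c9=1.
Step 21. [r4c6∈{5}] nothing but 5 survives at r4c6 ⇒ r4c6=5.
Step 22. [r5c1∈{2}] only 2 remains possible at r5c1, so r5c1=2.
Step 23. [r3c3∈{6}] only 6 remains possible at r3c3 ⇒ r3c3=6.
Step 24. [r9c2∈{4}] only 4 remains possible at r9c2, so r9c2=4.
Step 25. [r1c5∈{3}] r1c5 is down to just 3, so r1c5=3.
Step 26. [r8c2∈{8}] r8c2 has the single candidate 8, so r8c2=8.
Step 27. [r3c4∈{4}] nothing but 4 survives at r3c4, so r3c4=4.
Step 28. [r8c8∈{1}] r8c8 has the single candidate 1, so r8c8=1.
Step 29. [r5c5∈{8}] only 8 remains possible at r5c5. So r5c5=8.
Step 30. [r2c9∈{9}] r2c9 is down to just 9 ⇒ r2c9=9.
Step 31. [r9c1∈{3}] r9c1 has the single candidate 3, so r9c1=3.
Step 32. [r5c6∈{4}] r5c6 is down to just 4 ⇒ r5c6=4.
Step 33. [r7c3∈{9}] nothing but 9 survives at r7c3 ⇒ r7c3=9.
Step 34. [r6c2∈{6}] only 6 remains possible at r6c2 ⇒ r6c2=6.
Step 35. [r3c8∈{8}] r3c8 has the single candidate 8 ⇒ r3c8=8.
Step 36. [r3c9∈{5}] r3c9 has the single candidate 5. So r3c9=5.
Step 37. [r6c4∈{1}] r6c4's peers cover all but 1. So r6c4=1.
Step 38. [r4c3∈{3}] r4c3's peers cover all but 3 ⇒ r4c3=3.

Answer: 9 5 8 6 3 2 1 4 7 / 7 2 4 8 5 1 3 6 9 / 1 3 6 4 7 9 2 8 5 / 8 7 3 2 6 5 4 9 1 / 2 9 1 3 8 4 5 7 6 / 4 6 5 1 9 7 8 2 3 / 5 1 9 7 2 8 6 3 4 / 6 8 7 5 4 3 9 1 2 / 3 4 2 9 1 6 7 5 8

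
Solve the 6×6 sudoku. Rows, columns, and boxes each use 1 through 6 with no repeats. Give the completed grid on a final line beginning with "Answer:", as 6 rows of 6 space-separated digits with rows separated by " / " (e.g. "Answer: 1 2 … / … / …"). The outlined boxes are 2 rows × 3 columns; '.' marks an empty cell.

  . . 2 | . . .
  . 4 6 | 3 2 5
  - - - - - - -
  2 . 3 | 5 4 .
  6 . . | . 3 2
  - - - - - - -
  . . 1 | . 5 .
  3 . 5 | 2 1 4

Step 1. [r5c4∈{6}] r5c4 has the single candidate 6. So r5c4=6.
Step 2. [r4c4∈{1}] only 1 remains possible at r4c4. So r4c4=1.
Step 3. [r1c6∈{1,6}] r1c6 is the only open cell in col 6 admitting 1 ⇒ r1c6=1.
Step 4. [r1c2∈{3,5}] r1c2 is the only open cell in row 1 admitting 3 ⇒ r1c2=3.
Step 5. [r3c2∈{1}] r3c2's peers cover all but 1, so r3c2=1.
Step 6. [r1c1∈{5}] nothing but 5 survives at r1c1, so r1c1=5.
Step 7. [r3c6∈{6}] r3c6 is down to just 6, so r3c6=6.
Step 8. [r4c3∈{4}] r4c3 is down to just 4. So r4c3=4.
Step 9. [r4c2∈{5}] only 5 remains possible at r4c2 ⇒ r4c2=5.
Step 10. [r5c6∈{3}] nothing but 3 survives at r5c6. So r5c6=3.
Step 11. [r1c5∈{6}] r1c5's peers cover all but 6, so r1c5=6.
Step 12. [r6c2∈{6}] nothing but 6 survives at r6c2, so r6c2=6.
Step 13. [r1c4∈{4}] r1c4 is down to just 4 ⇒ r1c4=4.
Step 14. [r5c1∈{4}] only 4 remains possible at r5c1 ⇒ r5c1=4.
Step 15. [r2c1∈{1}] r2c1's peers cover all but 1, so r2c1=1.
Step 16. [r5c2∈{2}] nothing but 2 survives at r5c2. So r5c2=2.

Answer: 5 3 2 4 6 1 / 1 4 6 3 2 5 / 2 1 3 5 4 6 / 6 5 4 1 3 2 / 4 2 1 6 5 3 / 3 6 5 2 1 4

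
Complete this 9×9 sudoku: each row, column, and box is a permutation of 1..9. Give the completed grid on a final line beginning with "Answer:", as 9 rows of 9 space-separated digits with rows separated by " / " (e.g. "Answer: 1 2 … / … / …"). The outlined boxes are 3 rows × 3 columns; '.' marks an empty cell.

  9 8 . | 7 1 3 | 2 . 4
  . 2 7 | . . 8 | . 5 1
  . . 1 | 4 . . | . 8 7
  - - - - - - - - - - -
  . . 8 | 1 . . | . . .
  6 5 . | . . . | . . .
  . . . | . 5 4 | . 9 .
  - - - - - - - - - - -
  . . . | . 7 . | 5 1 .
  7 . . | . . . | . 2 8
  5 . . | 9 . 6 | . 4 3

Step 1. [r7c6∈{2}] r7c6 has the single candidate 2. So r7c6=2.
Step 2. [r3c1∈{3}] r3c1 has the single candidate 3 ⇒ r3c1=3.
Step 3. [r5c7∈{1,3,4,7,8}] in row 5, 1 fits only at r5c7. So r5c7=1.
Step 4. [r5c3∈{2,3,4,9}] in row 5, 4 fits only at r5c3. So r5c3=4.
Step 5. [r4c2∈{3,7,9}] r4c2 is the only open cell in box 4 admitting 9. So r4c2=9.
Step 6. [r3c2∈{6}] only 6 remains possible at r3c2. So r3c2=6.
Step 7. [r2c7∈{3,6,9}] across row 2, 3 lands solely at r2c7, so r2c7=3.
Step 8. [r4c1∈{2}] r4c1 is down to just 2 ⇒ r4c1=2.
Step 9. [r2c5∈{6,9}] row 2 places 9 nowhere but r2c5 ⇒ r2c5=9.
Step 10. [r4c5∈{3,6}] 6 has one home in col 5: r4c5, so r4c5=6.
Step 11. [r6c3∈{3}] nothing but 3 survives at r6c3. So r6c3=3.
Step 12. [r5c9∈{2}] r5c9 has the single candidate 2 ⇒ r5c9=2.
Step 13. [r6c7∈{6,7,8}] r6c7 is the only open cell in col 7 admitting 8. So r6c7=8.
Step 14. [r7c9∈{6,9}] across col 9, 9 lands solely at r7c9, so r7c9=9.
Step 15. [r4c6∈{7}] nothing but 7 survives at r4c6 ⇒ r4c6=7.
Step 16. [r8c5∈{3,4}] 4 has one home in col 5: r8c5. So r8c5=4.
Step 17. [r5c5∈{3,8}] across col 5, 3 lands solely at r5c5. So r5c5=3.
Step 18. [r8c4∈{3,5}] in col 4, 5 fits only at r8c4. So r8c4=5.
Step 19. [r9c2∈{1}] r9c2 has the single candidate 1, so r9c2=1.
Step 20. [r7c4∈{3,8}] r7c4 is the only open cell in col 4 admitting 3, so r7c4=3.
Step 21. [r8c3∈{6,9}] r8c3 is the only open cell in row 8 admitting 9 ⇒ r8c3=9.
Step 22. [r7c1∈{4,8}] r7c1 is the only open cell in row 7 admitting 8. So r7c1=8.
Step 23. [r6c4∈{2}] only 2 remains possible at r6c4. So r6c4=2.
Step 24. [r3c6∈{5}] nothing but 5 survives at r3c6, so r3c6=5.
Step 25. [r6c1∈{1}] r6c1 is down to just 1, so r6c1=1.
Step 26. [r8c2∈{3}] nothing but 3 survives at r8c2 ⇒ r8c2=3.
Step 27. [r9c7∈{7}] r9c7 is down to just 7 ⇒ r9c7=7.
Step 28. [r3c7∈{9}] nothing but 9 survives at r3c7, so r3c7=9.
Step 29. [r3c5∈{2}] r3c5 has the single candidate 2, so r3c5=2.
Step 30. [r2c1∈{4}] r2c1 is down to just 4 ⇒ r2c1=4.
Step 31. [r5c8∈{7}] nothing but 7 survives at r5c8. So r5c8=7.
Step 32. [r4c7∈{4}] r4c7 has the single candidate 4 ⇒ r4c7=4.
Step 33. [r2c4∈{6}] r2c4 has the single candidate 6, so r2c4=6.
Step 34. [r4c8∈{3}] r4c8 is down to just 3, so r4c8=3.
Step 35. [r8c7∈{6}] only 6 remains possible at r8c7 ⇒ r8c7=6.
Step 36. [r7c3∈{6}] nothing but 6 survives at r7c3. So r7c3=6.
Step 37. [r1c3∈{5}] only 5 remains possible at r1c3, so r1c3=5.
Step 38. [r5c4∈{8}] r5c4's peers cover all but 8, so r5c4=8.
Step 39. [r6c2∈{7}] only 7 remains possible at r6c2, so r6c2=7.
Step 40. [r7c2∈{4}] r7c2's peers cover all but 4 ⇒ r7c2=4.
Step 41. [r8c6∈{1}] r8c6 is down to just 1, so r8c6=1.
Step 42. [r9c5∈{8}] nothing but 8 survives at r9c5 ⇒ r9c5=8.
Step 43. [r1c8∈{6}] r1c8 is down to just 6, so r1c8=6.
Step 44. [r4c9∈{5}] only 5 remains possible at r4c9. So r4c9=5.
Step 45. [r6c9∈{6}] only 6 remains possible at r6c9 ⇒ r6c9=6.
Step 46. [r9c3∈{2}] only 2 remains possible at r9c3. So r9c3=2.
Step 47. [r5c6∈{9}] nothing but 9 survives at r5c6 ⇒ r5c6=9.

Answer: 9 8 5 7 1 3 2 6 4 / 4 2 7 6 9 8 3 5 1 / 3 6 1 4 2 5 9 8 7 / 2 9 8 1 6 7 4 3 5 / 6 5 4 8 3 9 1 7 2 / 1 7 3 2 5 4 8 9 6 / 8 4 6 3 7 2 5 1 9 / 7 3 9 5 4 1 6 2 8 / 5 1 2 9 8 6 7 4 3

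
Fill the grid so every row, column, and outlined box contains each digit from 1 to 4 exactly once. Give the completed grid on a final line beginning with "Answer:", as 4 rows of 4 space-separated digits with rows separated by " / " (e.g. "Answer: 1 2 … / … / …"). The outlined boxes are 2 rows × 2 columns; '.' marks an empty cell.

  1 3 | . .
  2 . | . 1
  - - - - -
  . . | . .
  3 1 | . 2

Step 1. [r4c3∈{4}] nothing but 4 survives at r4c3 ⇒ r4c3=4.
Step 2. [r3c3∈{1,3}] across row 3, 1 lands solely at r3c3. So r3c3=1.
Step 3. [r3c1∈{4}] r3c1's peers cover all but 4. So r3c1=4.
Step 4. [r3c4∈{3}] r3c4 has the single candidate 3 ⇒ r3c4=3.
Step 5. [r2c2∈{4}] r2c2 has the single candidate 4, so r2c2=4.
Step 6. [r1c4∈{4}] r1c4 has the single candidate 4. So r1c4=4.
Step 7. [r3c2∈{2}] r3c2 is down to just 2. So r3c2=2.
Step 8. [r1c3∈{2}] nothing but 2 survives at r1c3, so r1c3=2.
Step 9. [r2c3∈{3}] r2c3's peers cover all but 3 ⇒ r2c3=3.

Answer: 1 3 2 4 / 2 4 3 1 / 4 2 1 3 / 3 1 4 2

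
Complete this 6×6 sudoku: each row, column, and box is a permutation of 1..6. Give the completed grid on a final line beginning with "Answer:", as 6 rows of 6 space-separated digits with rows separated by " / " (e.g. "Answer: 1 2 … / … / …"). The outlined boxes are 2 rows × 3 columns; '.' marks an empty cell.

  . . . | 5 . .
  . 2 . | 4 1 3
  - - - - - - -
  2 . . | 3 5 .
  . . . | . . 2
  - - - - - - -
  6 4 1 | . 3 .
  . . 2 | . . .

Step 1. [r2c3∈{5,6}] across row 2, 6 lands solely at r2c3, so r2c3=6.
Step 2. [r3c3∈{4}] r3c3's peers cover all but 4. So r3c3=4.
Step 3. [r6c6∈{1,4,5,6}] r6c6 is the only open cell in col 6 admitting 4. So r6c6=4.
Step 4. [r4c3∈{3,5}] in col 3, 5 fits only at r4c3, so r4c3=5.
Step 5. [r3c6∈{1,6}] in col 6, 1 fits only at r3c6 ⇒ r3c6=1.
Step 6. [r6c5∈{6}] only 6 remains possible at r6c5, so r6c5=6.
Step 7. [r1c3∈{3}] r1c3 is down to just 3 ⇒ r1c3=3.
Step 8. [r6c2∈{3,5}] r6c2 is the only open cell in col 2 admitting 5 ⇒ r6c2=5.
Step 9. [r4c2∈{1,3,6}] 3 has one home in col 2: r4c2 ⇒ r4c2=3.
Step 10. [r1c2∈{1}] r1c2 is down to just 1, so r1c2=1.
Step 11. [r4c1∈{1}] nothing but 1 survives at r4c1. So r4c1=1.
Step 12. [r2c1∈{5}] r2c1 has the single candidate 5. So r2c1=5.
Step 13. [r4c4∈{6}] r4c4's peers cover all but 6. So r4c4=6.
Step 14. [r4c5∈{4}] r4c5 has the single candidate 4, so r4c5=4.
Step 15. [r5c4∈{2}] only 2 remains possible at r5c4. So r5c4=2.
Step 16. [r5c6∈{5}] only 5 remains possible at r5c6, so r5c6=5.
Step 17. [r1c6∈{6}] r1c6 is down to just 6 ⇒ r1c6=6.
Step 18. [r1c5∈{2}] r1c5 is down to just 2. So r1c5=2.
Step 19. [r3c2∈{6}] only 6 remains possible at r3c2. So r3c2=6.
Step 20. [r1c1∈{4}] only 4 remains possible at r1c1 ⇒ r1c1=4.
Step 21. [r6c4∈{1}] r6c4's peers cover all but 1 ⇒ r6c4=1.
Step 22. [r6c1∈{3}] only 3 remains possible at r6c1 ⇒ r6c1=3.

Answer: 4 1 3 5 2 6 / 5 2 6 4 1 3 / 2 6 4 3 5 1 / 1 3 5 6 4 2 / 6 4 1 2 3 5 / 3 5 2 1 6 4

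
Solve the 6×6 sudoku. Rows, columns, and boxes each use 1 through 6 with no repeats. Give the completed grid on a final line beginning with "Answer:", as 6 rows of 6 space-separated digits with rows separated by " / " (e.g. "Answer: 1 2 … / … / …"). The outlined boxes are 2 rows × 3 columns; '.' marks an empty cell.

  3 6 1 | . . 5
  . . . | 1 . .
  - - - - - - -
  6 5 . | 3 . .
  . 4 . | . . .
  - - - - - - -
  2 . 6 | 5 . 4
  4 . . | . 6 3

Step 1. [r3c5∈{1,2,4}] in row 3, 4 fits only at r3c5, so r3c5=4.
Step 2. [r1c5∈{2}] nothing but 2 survives at r1c5. So r1c5=2.
Step 3. [r3c3∈{2}] r3c3's peers cover all but 2. So r3c3=2.
Step 4. [r4c6∈{1,2,6}] col 6 places 2 nowhere but r4c6. So r4c6=2.
Step 5. [r5c5∈{1}] nothing but 1 survives at r5c5 ⇒ r5c5=1.
Step 6. [r6c3∈{5}] r6c3 has the single candidate 5, so r6c3=5.
Step 7. [r6c2∈{1}] r6c2's peers cover all but 1 ⇒ r6c2=1.
Step 8. [r6c4∈{2}] r6c4's peers cover all but 2. So r6c4=2.
Step 9. [r5c2∈{3}] r5c2's peers cover all but 3 ⇒ r5c2=3.
Step 10. [r2c1∈{5}] r2c1 is down to just 5 ⇒ r2c1=5.
Step 11. [r2c6∈{6}] r2c6 is down to just 6, so r2c6=6.
Step 12. [r4c1∈{1}] r4c1 has the single candidate 1, so r4c1=1.
Step 13. [r3c6∈{1}] nothing but 1 survives at r3c6 ⇒ r3c6=1.
Step 14. [r1c4∈{4}] only 4 remains possible at r1c4. So r1c4=4.
Step 15. [r2c2∈{2}] r2c2 is down to just 2, so r2c2=2.
Step 16. [r4c3∈{3}] r4c3's peers cover all but 3, so r4c3=3.
Step 17. [r4c4∈{6}] nothing but 6 survives at r4c4 ⇒ r4c4=6.
Step 18. [r2c5∈{3}] r2c5's peers cover all but 3 ⇒ r2c5=3.
Step 19. [r4c5∈{5}] r4c5 has the single candidate 5. So r4c5=5.
Step 20. [r2c3∈{4}] r2c3 is down to just 4, so r2c3=4.

Answer: 3 6 1 4 2 5 / 5 2 4 1 3 6 / 6 5 2 3 4 1 / 1 4 3 6 5 2 / 2 3 6 5 1 4 / 4 1 5 2 6 3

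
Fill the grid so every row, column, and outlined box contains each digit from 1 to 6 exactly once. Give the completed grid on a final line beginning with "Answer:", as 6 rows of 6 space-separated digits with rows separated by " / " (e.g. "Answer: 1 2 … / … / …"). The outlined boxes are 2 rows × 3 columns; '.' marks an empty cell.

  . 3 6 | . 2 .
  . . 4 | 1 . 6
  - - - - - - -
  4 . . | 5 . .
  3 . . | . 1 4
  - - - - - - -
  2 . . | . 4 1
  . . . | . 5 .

Step 1. [r6c1∈{1,6}] in col 1, 6 fits only at r6c1. So r6c1=6.
Step 2. [r2c2∈{2,5}] across row 2, 2 lands solely at r2c2, so r2c2=2.
Step 3. [r3c5∈{3,6}] r3c5 is the only open cell in col 5 admitting 6 ⇒ r3c5=6.
Step 4. [r4c4∈{2}] r4c4's peers cover all but 2. So r4c4=2.
Step 5. [r6c4∈{3}] only 3 remains possible at r6c4, so r6c4=3.
Step 6. [r3c2∈{1}] nothing but 1 survives at r3c2 ⇒ r3c2=1.
Step 7. [r4c3∈{5}] r4c3's peers cover all but 5 ⇒ r4c3=5.
Step 8. [r1c6∈{5}] r1c6 has the single candidate 5 ⇒ r1c6=5.
Step 9. [r6c2∈{4}] r6c2's peers cover all but 4, so r6c2=4.
Step 10. [r6c6∈{2}] only 2 remains possible at r6c6, so r6c6=2.
Step 11. [r1c4∈{4}] r1c4's peers cover all but 4. So r1c4=4.
Step 12. [r4c2∈{6}] r4c2 has the single candidate 6 ⇒ r4c2=6.
Step 13. [r5c4∈{6}] only 6 remains possible at r5c4, so r5c4=6.
Step 14. [r2c5∈{3}] r2c5 is down to just 3. So r2c5=3.
Step 15. [r3c6∈{3}] only 3 remains possible at r3c6. So r3c6=3.
Step 16. [r5c3∈{3}] r5c3 has the single candidate 3. So r5c3=3.
Step 17. [r3c3∈{2}] r3c3 is down to just 2, so r3c3=2.
Step 18. [r2c1∈{5}] r2c1's peers cover all but 5 ⇒ r2c1=5.
Step 19. [r1c1∈{1}] r1c1's peers cover all but 1 ⇒ r1c1=1.
Step 20. [r5c2∈{5}] only 5 remains possible at r5c2, so r5c2=5.
Step 21. [r6c3∈{1}] r6c3 is down to just 1, so r6c3=1.

Answer: 1 3 6 4 2 5 / 5 2 4 1 3 6 / 4 1 2 5 6 3 / 3 6 5 2 1 4 / 2 5 3 6 4 1 / 6 4 1 3 5 2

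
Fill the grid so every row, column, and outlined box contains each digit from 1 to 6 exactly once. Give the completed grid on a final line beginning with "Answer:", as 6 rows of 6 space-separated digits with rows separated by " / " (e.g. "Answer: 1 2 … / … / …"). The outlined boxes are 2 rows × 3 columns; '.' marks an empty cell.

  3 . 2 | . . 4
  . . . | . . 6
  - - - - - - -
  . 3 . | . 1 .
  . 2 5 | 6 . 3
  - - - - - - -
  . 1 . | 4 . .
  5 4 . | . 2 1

Step 1. [r1c5∈{5}] r1c5's peers cover all but 5, so r1c5=5.
Step 2. [r6c3∈{3,6}] across row 6, 6 lands solely at r6c3, so r6c3=6.
Step 3. [r2c3∈{1,4}] r2c3 is the only open cell in col 3 admitting 1. So r2c3=1.
Step 4. [r6c4∈{3}] r6c4 has the single candidate 3. So r6c4=3.
Step 5. [r3c3∈{4}] nothing but 4 survives at r3c3. So r3c3=4.
Step 6. [r3c6∈{2,5}] col 6 places 2 nowhere but r3c6. So r3c6=2.
Step 7. [r2c1∈{4}] nothing but 4 survives at r2c1, so r2c1=4.
Step 8. [r2c5∈{3}] nothing but 3 survives at r2c5 ⇒ r2c5=3.
Step 9. [r3c1∈{6}] only 6 remains possible at r3c1 ⇒ r3c1=6.
Step 10. [r4c5∈{4}] nothing but 4 survives at r4c5. So r4c5=4.
Step 11. [r2c2∈{5}] only 5 remains possible at r2c2, so r2c2=5.
Step 12. [r1c4∈{1}] r1c4 has the single candidate 1, so r1c4=1.
Step 13. [r2c4∈{2}] r2c4 is down to just 2 ⇒ r2c4=2.
Step 14. [r4c1∈{1}] r4c1's peers cover all but 1. So r4c1=1.
Step 15. [r3c4∈{5}] only 5 remains possible at r3c4 ⇒ r3c4=5.
Step 16. [r1c2∈{6}] r1c2 has the single candidate 6, so r1c2=6.
Step 17. [r5c5∈{6}] r5c5 is down to just 6, so r5c5=6.
Step 18. [r5c1∈{2}] r5c1 has the single candidate 2 ⇒ r5c1=2.
Step 19. [r5c6∈{5}] r5c6's peers cover all but 5 ⇒ r5c6=5.
Step 20. [r5c3∈{3}] r5c3 is down to just 3 ⇒ r5c3=3.

Answer: 3 6 2 1 5 4 / 4 5 1 2 3 6 / 6 3 4 5 1 2 / 1 2 5 6 4 3 / 2 1 3 4 6 5 / 5 4 6 3 2 1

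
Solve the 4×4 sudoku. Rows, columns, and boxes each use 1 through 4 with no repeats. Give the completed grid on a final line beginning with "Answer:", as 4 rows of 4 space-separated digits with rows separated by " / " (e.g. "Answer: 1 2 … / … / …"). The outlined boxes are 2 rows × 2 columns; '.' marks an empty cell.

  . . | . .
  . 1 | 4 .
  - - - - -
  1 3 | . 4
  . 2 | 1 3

Step 1. [r2c4∈{2}] r2c4's peers cover all but 2 ⇒ r2c4=2.
Step 2. [r1c1∈{2,3,4}] across row 1, 2 lands solely at r1c1, so r1c1=2.
Step 3. [r4c1∈{4}] nothing but 4 survives at r4c1 ⇒ r4c1=4.
Step 4. [r1c2∈{4}] nothing but 4 survives at r1c2. So r1c2=4.
Step 5. [r3c3∈{2}] r3c3's peers cover all but 2 ⇒ r3c3=2.
Step 6. [r1c4∈{1}] only 1 remains possible at r1c4, so r1c4=1.
Step 7. [r1c3∈{3}] only 3 remains possible at r1c3 ⇒ r1c3=3.
Step 8. [r2c1∈{3}] r2c1 has the single candidate 3. So r2c1=3.

Answer: 2 4 3 1 / 3 1 4 2 / 1 3 2 4 / 4 2 1 3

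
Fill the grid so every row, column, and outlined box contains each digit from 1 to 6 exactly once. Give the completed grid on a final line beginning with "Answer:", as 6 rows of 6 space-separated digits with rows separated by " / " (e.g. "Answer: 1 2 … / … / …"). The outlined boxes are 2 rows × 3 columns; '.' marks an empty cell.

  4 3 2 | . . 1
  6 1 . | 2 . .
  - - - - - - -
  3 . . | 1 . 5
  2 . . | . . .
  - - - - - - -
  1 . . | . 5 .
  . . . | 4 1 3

Step 1. [r5c4∈{6}] r5c4 is down to just 6. So r5c4=6.
Step 2. [r4c6∈{4,6}] across col 6, 6 lands solely at r4c6. So r4c6=6.
Step 3. [r6c2∈{2,5,6}] 2 has one home in row 6: r6c2. So r6c2=2.
Step 4. [r5c2∈{4}] nothing but 4 survives at r5c2, so r5c2=4.
Step 5. [r6c3∈{5,6}] across row 6, 6 lands solely at r6c3, so r6c3=6.
Step 6. [r2c5∈{3,4}] in row 2, 3 fits only at r2c5. So r2c5=3.
Step 7. [r3c3∈{4}] nothing but 4 survives at r3c3. So r3c3=4.
Step 8. [r4c2∈{5}] only 5 remains possible at r4c2 ⇒ r4c2=5.
Step 9. [r1c5∈{6}] only 6 remains possible at r1c5. So r1c5=6.
Step 10. [r2c3∈{5}] r2c3's peers cover all but 5. So r2c3=5.
Step 11. [r5c6∈{2}] r5c6 has the single candidate 2, so r5c6=2.
Step 12. [r5c3∈{3}] r5c3 has the single candidate 3, so r5c3=3.
Step 13. [r4c5∈{4}] r4c5 is down to just 4 ⇒ r4c5=4.
Step 14. [r4c4∈{3}] r4c4 has the single candidate 3 ⇒ r4c4=3.
Step 15. [r2c6∈{4}] r2c6 has the single candidate 4, so r2c6=4.
Step 16. [r3c2∈{6}] r3c2's peers cover all but 6. So r3c2=6.
Step 17. [r6c1∈{5}] r6c1's peers cover all but 5 ⇒ r6c1=5.
Step 18. [r1c4∈{5}] r1c4 has the single candidate 5, so r1c4=5.
Step 19. [r4c3∈{1}] r4c3's peers cover all but 1, so r4c3=1.
Step 20. [r3c5∈{2}] r3c5 has the single candidate 2, so r3c5=2.

Answer: 4 3 2 5 6 1 / 6 1 5 2 3 4 / 3 6 4 1 2 5 / 2 5 1 3 4 6 / 1 4 3 6 5 2 / 5 2 6 4 1 3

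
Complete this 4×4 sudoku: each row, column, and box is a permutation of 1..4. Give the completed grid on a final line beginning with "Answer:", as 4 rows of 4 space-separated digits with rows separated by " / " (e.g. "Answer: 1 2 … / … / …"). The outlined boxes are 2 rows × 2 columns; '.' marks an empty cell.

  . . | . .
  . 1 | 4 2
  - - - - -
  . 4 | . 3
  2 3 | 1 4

Step 1. [r2c1∈{3}] r2c1 is down to just 3. So r2c1=3.
Step 2. [r1c2∈{2}] r1c2 is down to just 2 ⇒ r1c2=2.
Step 3. [r3c3∈{2}] nothing but 2 survives at r3c3, so r3c3=2.
Step 4. [r3c1∈{1}] r3c1 has the single candidate 1, so r3c1=1.
Step 5. [r1c1∈{4}] r1c1 has the single candidate 4. So r1c1=4.
Step 6. [r1c4∈{1}] r1c4's peers cover all but 1, so r1c4=1.
Step 7. [r1c3∈{3}] only 3 remains possible at r1c3, so r1c3=3.

Answer: 4 2 3 1 / 3 1 4 2 / 1 4 2 3 / 2 3 1 4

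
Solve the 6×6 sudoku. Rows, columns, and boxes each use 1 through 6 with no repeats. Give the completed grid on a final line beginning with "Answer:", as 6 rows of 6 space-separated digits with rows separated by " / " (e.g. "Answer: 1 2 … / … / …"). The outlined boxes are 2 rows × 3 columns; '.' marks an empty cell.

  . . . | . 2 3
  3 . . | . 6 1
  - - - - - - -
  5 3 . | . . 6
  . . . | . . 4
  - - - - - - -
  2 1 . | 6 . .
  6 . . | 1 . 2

Step 1. [r3c3∈{1,2,4}] in row 3, 4 fits only at r3c3 ⇒ r3c3=4.
Step 2. [r6c2∈{4,5}] in box 5, 4 fits only at r6c2, so r6c2=4.
Step 3. [r4c1∈{1}] r4c1's peers cover all but 1, so r4c1=1.
Step 4. [r5c6∈{5}] r5c6 has the single candidate 5. So r5c6=5.
Step 5. [r6c5∈{3}] only 3 remains possible at r6c5 ⇒ r6c5=3.
Step 6. [r1c3∈{1,5,6}] 1 has one home in row 1: r1c3 ⇒ r1c3=1.
Step 7. [r1c2∈{5,6}] r1c2 is the only open cell in row 1 admitting 6, so r1c2=6.
Step 8. [r2c2∈{2,5}] across col 2, 5 lands solely at r2c2. So r2c2=5.
Step 9. [r4c4∈{2,3,5}] row 4 places 3 nowhere but r4c4, so r4c4=3.
Step 10. [r1c1∈{4}] r1c1's peers cover all but 4 ⇒ r1c1=4.
Step 11. [r4c3∈{2,6}] r4c3 is the only open cell in row 4 admitting 6. So r4c3=6.
Step 12. [r6c3∈{5}] nothing but 5 survives at r6c3 ⇒ r6c3=5.
Step 13. [r5c3∈{3}] r5c3 is down to just 3, so r5c3=3.
Step 14. [r5c5∈{4}] r5c5 has the single candidate 4, so r5c5=4.
Step 15. [r4c5∈{5}] only 5 remains possible at r4c5. So r4c5=5.
Step 16. [r1c4∈{5}] nothing but 5 survives at r1c4, so r1c4=5.
Step 17. [r2c3∈{2}] r2c3 has the single candidate 2. So r2c3=2.
Step 18. [r2c4∈{4}] r2c4's peers cover all but 4, so r2c4=4.
Step 19. [r3c5∈{1}] only 1 remains possible at r3c5 ⇒ r3c5=1.
Step 20. [r4c2∈{2}] r4c2's peers cover all but 2 ⇒ r4c2=2.
Step 21. [r3c4∈{2}] r3c4's peers cover all but 2, so r3c4=2.

Answer: 4 6 1 5 2 3 / 3 5 2 4 6 1 / 5 3 4 2 1 6 / 1 2 6 3 5 4 / 2 1 3 6 4 5 / 6 4 5 1 3 2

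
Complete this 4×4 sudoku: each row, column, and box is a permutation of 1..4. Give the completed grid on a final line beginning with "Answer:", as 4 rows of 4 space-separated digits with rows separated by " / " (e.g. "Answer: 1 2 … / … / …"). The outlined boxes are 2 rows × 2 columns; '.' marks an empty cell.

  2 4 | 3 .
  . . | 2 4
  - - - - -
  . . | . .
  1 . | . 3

Step 1. [r3c1∈{3,4}] across col 1, 4 lands solely at r3c1, so r3c1=4.
Step 2. [r3c2∈{2,3}] r3c2 is the only open cell in row 3 admitting 3 ⇒ r3c2=3.
Step 3. [r3c4∈{1,2}] in row 3, 2 fits only at r3c4, so r3c4=2.
Step 4. [r2c2∈{1}] r2c2 has the single candidate 1. So r2c2=1.
Step 5. [r3c3∈{1}] only 1 remains possible at r3c3, so r3c3=1.
Step 6. [r1c4∈{1}] r1c4 has the single candidate 1 ⇒ r1c4=1.
Step 7. [r4c3∈{4}] only 4 remains possible at r4c3 ⇒ r4c3=4.
Step 8. [r4c2∈{2}] r4c2 has the single candidate 2. So r4c2=2.
Step 9. [r2c1∈{3}] r2c1's peers cover all but 3, so r2c1=3.

Answer: 2 4 3 1 / 3 1 2 4 / 4 3 1 2 / 1 2 4 3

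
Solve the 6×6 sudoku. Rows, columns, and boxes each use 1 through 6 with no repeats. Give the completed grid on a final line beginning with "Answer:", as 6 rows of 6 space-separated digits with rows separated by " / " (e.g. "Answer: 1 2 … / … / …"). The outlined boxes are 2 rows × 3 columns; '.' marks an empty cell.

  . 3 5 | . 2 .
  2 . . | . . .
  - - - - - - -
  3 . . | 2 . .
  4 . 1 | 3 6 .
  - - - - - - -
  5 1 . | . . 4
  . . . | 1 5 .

Step 1. [r6c1∈{6}] r6c1 has the single candidate 6, so r6c1=6.
Step 2. [r5c5∈{3}] nothing but 3 survives at r5c5. So r5c5=3.
Step 3. [r2c4∈{4,5,6}] 5 has one home in col 4: r2c4 ⇒ r2c4=5.
Step 4. [r1c4∈{4,6}] row 1 places 4 nowhere but r1c4. So r1c4=4.
Step 5. [r2c5∈{1}] r2c5 is down to just 1, so r2c5=1.
Step 6. [r6c6∈{2}] nothing but 2 survives at r6c6 ⇒ r6c6=2.
Step 7. [r6c2∈{4}] nothing but 4 survives at r6c2, so r6c2=4.
Step 8. [r2c2∈{6}] r2c2's peers cover all but 6 ⇒ r2c2=6.
Step 9. [r4c6∈{5}] nothing but 5 survives at r4c6, so r4c6=5.
Step 10. [r2c3∈{4}] r2c3 has the single candidate 4. So r2c3=4.
Step 11. [r1c1∈{1}] only 1 remains possible at r1c1. So r1c1=1.
Step 12. [r1c6∈{6}] r1c6 has the single candidate 6. So r1c6=6.
Step 13. [r5c3∈{2}] r5c3 has the single candidate 2, so r5c3=2.
Step 14. [r4c2∈{2}] r4c2's peers cover all but 2. So r4c2=2.
Step 15. [r3c3∈{6}] nothing but 6 survives at r3c3 ⇒ r3c3=6.
Step 16. [r3c2∈{5}] r3c2 is down to just 5. So r3c2=5.
Step 17. [r2c6∈{3}] r2c6 is down to just 3. So r2c6=3.
Step 18. [r3c5∈{4}] only 4 remains possible at r3c5, so r3c5=4.
Step 19. [r6c3∈{3}] r6c3 has the single candidate 3, so r6c3=3.
Step 20. [r5c4∈{6}] r5c4 is down to just 6 ⇒ r5c4=6.
Step 21. [r3c6∈{1}] r3c6 has the single candidate 1, so r3c6=1.

Answer: 1 3 5 4 2 6 / 2 6 4 5 1 3 / 3 5 6 2 4 1 / 4 2 1 3 6 5 / 5 1 2 6 3 4 / 6 4 3 1 5 2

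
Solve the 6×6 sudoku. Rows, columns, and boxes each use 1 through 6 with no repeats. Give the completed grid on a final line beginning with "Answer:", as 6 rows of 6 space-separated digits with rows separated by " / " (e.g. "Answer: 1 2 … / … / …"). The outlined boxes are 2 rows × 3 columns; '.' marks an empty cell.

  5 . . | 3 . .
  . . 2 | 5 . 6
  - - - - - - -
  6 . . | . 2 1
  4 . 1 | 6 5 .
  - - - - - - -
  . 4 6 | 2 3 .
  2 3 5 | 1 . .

Step 1. [r2c5∈{1,4}] row 2 places 4 nowhere but r2c5 ⇒ r2c5=4.
Step 2. [r2c2∈{1}] r2c2 has the single candidate 1, so r2c2=1.
Step 3. [r3c3∈{3}] r3c3 is down to just 3. So r3c3=3.
Step 4. [r5c1∈{1}] only 1 remains possible at r5c1 ⇒ r5c1=1.
Step 5. [r6c6∈{4}] r6c6 has the single candidate 4. So r6c6=4.
Step 6. [r6c5∈{6}] only 6 remains possible at r6c5. So r6c5=6.
Step 7. [r1c5∈{1}] r1c5's peers cover all but 1, so r1c5=1.
Step 8. [r3c4∈{4}] r3c4's peers cover all but 4, so r3c4=4.
Step 9. [r1c6∈{2}] r1c6 has the single candidate 2. So r1c6=2.
Step 10. [r4c2∈{2}] nothing but 2 survives at r4c2. So r4c2=2.
Step 11. [r2c1∈{3}] nothing but 3 survives at r2c1. So r2c1=3.
Step 12. [r5c6∈{5}] only 5 remains possible at r5c6 ⇒ r5c6=5.
Step 13. [r3c2∈{5}] r3c2's peers cover all but 5, so r3c2=5.
Step 14. [r4c6∈{3}] nothing but 3 survives at r4c6, so r4c6=3.
Step 15. [r1c2∈{6}] r1c2 is down to just 6. So r1c2=6.
Step 16. [r1c3∈{4}] r1c3 has the single candidate 4. So r1c3=4.

Answer: 5 6 4 3 1 2 / 3 1 2 5 4 6 / 6 5 3 4 2 1 / 4 2 1 6 5 3 / 1 4 6 2 3 5 / 2 3 5 1 6 4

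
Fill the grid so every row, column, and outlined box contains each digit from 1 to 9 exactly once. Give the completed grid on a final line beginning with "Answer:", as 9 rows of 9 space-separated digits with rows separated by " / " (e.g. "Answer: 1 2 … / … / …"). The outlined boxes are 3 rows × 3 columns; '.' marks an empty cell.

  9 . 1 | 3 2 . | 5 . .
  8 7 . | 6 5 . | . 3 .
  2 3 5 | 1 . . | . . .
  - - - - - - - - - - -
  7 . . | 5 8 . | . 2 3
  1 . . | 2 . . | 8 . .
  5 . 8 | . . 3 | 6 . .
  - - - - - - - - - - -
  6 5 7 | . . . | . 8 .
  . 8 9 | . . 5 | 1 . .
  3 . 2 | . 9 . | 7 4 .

Step 1. [r6c4∈{4,7,9}] r6c4 is the only open cell in col 4 admitting 9 ⇒ r6c4=9.
Step 2. [r2c3∈{4}] r2c3 is down to just 4. So r2c3=4.
Step 3. [r8c8∈{6}] only 6 remains possible at r8c8 ⇒ r8c8=6.
Step 4. [r5c5∈{4,6,7}] in col 5, 6 fits only at r5c5 ⇒ r5c5=6.
Step 5. [r1c8∈{7}] r1c8's peers cover all but 7 ⇒ r1c8=7.
Step 6. [r3c8∈{9}] nothing but 9 survives at r3c8 ⇒ r3c8=9.
Step 7. [r3c7∈{4}] r3c7's peers cover all but 4. So r3c7=4.
Step 8. [r7c6∈{1,2,4}] r7c6 is the only open cell in col 6 admitting 2. So r7c6=2.
Step 9. [r7c5∈{1,3,4}] 1 has one home in row 7: r7c5 ⇒ r7c5=1.
Step 10. [r1c6∈{4,8}] r1c6 is the only open cell in row 1 admitting 4, so r1c6=4.
Step 11. [r4c2∈{4,6,9}] across row 4, 4 lands solely at r4c2, so r4c2=4.
Step 12. [r5c9∈{4,5,7,9}] 4 has one home in row 5: r5c9, so r5c9=4.
Step 13. [r3c5∈{7}] r3c5's peers cover all but 7 ⇒ r3c5=7.
Step 14. [r3c9∈{6,8}] r3c9 is the only open cell in row 3 admitting 6. So r3c9=6.
Step 15. [r2c9∈{1,2}] in row 2, 1 fits only at r2c9. So r2c9=1.
Step 16. [r7c4∈{4}] r7c4's peers cover all but 4, so r7c4=4.
Step 17. [r3c6∈{8}] r3c6's peers cover all but 8 ⇒ r3c6=8.
Step 18. [r7c9∈{9}] only 9 remains possible at r7c9, so r7c9=9.
Step 19. [r5c3∈{3}] only 3 remains possible at r5c3 ⇒ r5c3=3.
Step 20. [r7c7∈{3}] nothing but 3 survives at r7c7, so r7c7=3.
Step 21. [r6c8∈{1}] nothing but 1 survives at r6c8. So r6c8=1.
Step 22. [r8c1∈{4}] nothing but 4 survives at r8c1 ⇒ r8c1=4.
Step 23. [r9c6∈{6}] r9c6 has the single candidate 6, so r9c6=6.
Step 24. [r5c2∈{9}] only 9 remains possible at r5c2. So r5c2=9.
Step 25. [r9c4∈{8}] r9c4 is down to just 8, so r9c4=8.
Step 26. [r9c2∈{1}] r9c2 is down to just 1. So r9c2=1.
Step 27. [r5c6∈{7}] r5c6's peers cover all but 7. So r5c6=7.
Step 28. [r8c9∈{2}] only 2 remains possible at r8c9. So r8c9=2.
Step 29. [r2c6∈{9}] nothing but 9 survives at r2c6, so r2c6=9.
Step 30. [r6c2∈{2}] only 2 remains possible at r6c2, so r6c2=2.
Step 31. [r9c9∈{5}] r9c9's peers cover all but 5, so r9c9=5.
Step 32. [r6c9∈{7}] r6c9 has the single candidate 7 ⇒ r6c9=7.
Step 33. [r4c6∈{1}] r4c6's peers cover all but 1. So r4c6=1.
Step 34. [r8c5∈{3}] only 3 remains possible at r8c5. So r8c5=3.
Step 35. [r6c5∈{4}] only 4 remains possible at r6c5, so r6c5=4.
Step 36. [r2c7∈{2}] only 2 remains possible at r2c7 ⇒ r2c7=2.
Step 37. [r1c2∈{6}] r1c2 is down to just 6. So r1c2=6.
Step 38. [r5c8∈{5}] r5c8's peers cover all but 5. So r5c8=5.
Step 39. [r4c3∈{6}] nothing but 6 survives at r4c3, so r4c3=6.
Step 40. [r4c7∈{9}] only 9 remains possible at r4c7, so r4c7=9.
Step 41. [r8c4∈{7}] r8c4 is down to just 7, so r8c4=7.
Step 42. [r1c9∈{8}] r1c9 has the single candidate 8, so r1c9=8.

Answer: 9 6 1 3 2 4 5 7 8 / 8 7 4 6 5 9 2 3 1 / 2 3 5 1 7 8 4 9 6 / 7 4 6 5 8 1 9 2 3 / 1 9 3 2 6 7 8 5 4 / 5 2 8 9 4 3 6 1 7 / 6 5 7 4 1 2 3 8 9 / 4 8 9 7 3 5 1 6 2 / 3 1 2 8 9 6 7 4 5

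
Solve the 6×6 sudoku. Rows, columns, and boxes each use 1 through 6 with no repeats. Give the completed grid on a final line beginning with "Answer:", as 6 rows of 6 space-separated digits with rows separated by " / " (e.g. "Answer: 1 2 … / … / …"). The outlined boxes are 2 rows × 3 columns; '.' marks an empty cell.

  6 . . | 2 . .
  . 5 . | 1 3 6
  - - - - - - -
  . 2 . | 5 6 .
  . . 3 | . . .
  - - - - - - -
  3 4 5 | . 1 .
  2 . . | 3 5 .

Step 1. [r4c4∈{4}] r4c4's peers cover all but 4. So r4c4=4.
Step 2. [r2c1∈{4}] r2c1 is down to just 4, so r2c1=4.
Step 3. [r3c1∈{1}] r3c1 is down to just 1 ⇒ r3c1=1.
Step 4. [r6c3∈{1,6}] col 3 places 6 nowhere but r6c3 ⇒ r6c3=6.
Step 5. [r1c5∈{4}] r1c5 has the single candidate 4. So r1c5=4.
Step 6. [r4c6∈{1,2}] row 4 places 1 nowhere but r4c6. So r4c6=1.
Step 7. [r1c3∈{1}] nothing but 1 survives at r1c3, so r1c3=1.
Step 8. [r5c4∈{6}] r5c4 has the single candidate 6, so r5c4=6.
Step 9. [r3c3∈{4}] nothing but 4 survives at r3c3 ⇒ r3c3=4.
Step 10. [r4c5∈{2}] nothing but 2 survives at r4c5. So r4c5=2.
Step 11. [r3c6∈{3}] r3c6 has the single candidate 3, so r3c6=3.
Step 12. [r1c2∈{3}] r1c2 is down to just 3. So r1c2=3.
Step 13. [r6c6∈{4}] r6c6 has the single candidate 4, so r6c6=4.
Step 14. [r5c6∈{2}] r5c6's peers cover all but 2. So r5c6=2.
Step 15. [r4c1∈{5}] r4c1 is down to just 5. So r4c1=5.
Step 16. [r6c2∈{1}] r6c2 is down to just 1 ⇒ r6c2=1.
Step 17. [r2c3∈{2}] only 2 remains possible at r2c3, so r2c3=2.
Step 18. [r4c2∈{6}] r4c2's peers cover all but 6 ⇒ r4c2=6.
Step 19. [r1c6∈{5}] r1c6 is down to just 5, so r1c6=5.

Answer: 6 3 1 2 4 5 / 4 5 2 1 3 6 / 1 2 4 5 6 3 / 5 6 3 4 2 1 / 3 4 5 6 1 2 / 2 1 6 3 5 4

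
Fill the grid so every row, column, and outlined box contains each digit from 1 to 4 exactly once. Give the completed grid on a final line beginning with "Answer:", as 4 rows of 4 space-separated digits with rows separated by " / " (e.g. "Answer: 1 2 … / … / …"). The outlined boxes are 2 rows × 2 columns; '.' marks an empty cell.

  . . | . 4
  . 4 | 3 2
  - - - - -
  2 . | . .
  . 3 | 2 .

Step 1. [r3c2∈{1}] r3c2's peers cover all but 1. So r3c2=1.
Step 2. [r1c3∈{1}] r1c3 is down to just 1 ⇒ r1c3=1.
Step 3. [r3c4∈{3}] only 3 remains possible at r3c4 ⇒ r3c4=3.
Step 4. [r1c1∈{3}] r1c1 is down to just 3. So r1c1=3.
Step 5. [r4c1∈{4}] only 4 remains possible at r4c1. So r4c1=4.
Step 6. [r2c1∈{1}] only 1 remains possible at r2c1 ⇒ r2c1=1.
Step 7. [r3c3∈{4}] only 4 remains possible at r3c3. So r3c3=4.
Step 8. [r4c4∈{1}] r4c4 is down to just 1. So r4c4=1.
Step 9. [r1c2∈{2}] nothing but 2 survives at r1c2 ⇒ r1c2=2.

Answer: 3 2 1 4 / 1 4 3 2 / 2 1 4 3 / 4 3 2 1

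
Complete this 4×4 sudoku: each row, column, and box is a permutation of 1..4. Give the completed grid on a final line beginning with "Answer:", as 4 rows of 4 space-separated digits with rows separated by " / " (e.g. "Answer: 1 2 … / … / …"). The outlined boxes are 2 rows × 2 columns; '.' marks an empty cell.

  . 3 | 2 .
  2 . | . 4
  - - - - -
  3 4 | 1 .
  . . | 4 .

Step 1. [r4c1∈{1}] r4c1's peers cover all but 1. So r4c1=1.
Step 2. [r4c2∈{2}] r4c2's peers cover all but 2. So r4c2=2.
Step 3. [r2c2∈{1}] r2c2 has the single candidate 1 ⇒ r2c2=1.
Step 4. [r2c3∈{3}] nothing but 3 survives at r2c3. So r2c3=3.
Step 5. [r3c4∈{2}] r3c4 has the single candidate 2 ⇒ r3c4=2.
Step 6. [r1c1∈{4}] only 4 remains possible at r1c1 ⇒ r1c1=4.
Step 7. [r4c4∈{3}] r4c4 has the single candidate 3 ⇒ r4c4=3.
Step 8. [r1c4∈{1}] nothing but 1 survives at r1c4 ⇒ r1c4=1.

Answer: 4 3 2 1 / 2 1 3 4 / 3 4 1 2 / 1 2 4 3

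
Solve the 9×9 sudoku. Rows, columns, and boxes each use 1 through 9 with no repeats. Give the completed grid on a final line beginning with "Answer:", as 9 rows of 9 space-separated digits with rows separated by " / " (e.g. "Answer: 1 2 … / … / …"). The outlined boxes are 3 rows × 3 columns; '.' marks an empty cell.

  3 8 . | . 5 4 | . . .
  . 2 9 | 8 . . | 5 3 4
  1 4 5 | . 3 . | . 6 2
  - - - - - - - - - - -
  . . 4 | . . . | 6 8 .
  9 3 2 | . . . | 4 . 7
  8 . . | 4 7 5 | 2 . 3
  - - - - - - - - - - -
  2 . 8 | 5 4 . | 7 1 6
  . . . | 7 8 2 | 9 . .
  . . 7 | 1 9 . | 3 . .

Step 1. [r4c9∈{1,5,9}] box 6 places 1 nowhere but r4c9. So r4c9=1.
Step 2. [r8c9∈{5}] r8c9 is down to just 5 ⇒ r8c9=5.
Step 3. [r1c3∈{6}] only 6 remains possible at r1c3. So r1c3=6.
Step 4. [r9c6∈{6}] r9c6 is down to just 6, so r9c6=6.
Step 5. [r4c4∈{2,3,9}] col 4 places 3 nowhere but r4c4. So r4c4=3.
Step 6. [r8c1∈{4,6}] col 1 places 6 nowhere but r8c1. So r8c1=6.
Step 7. [r9c1∈{4,5}] across col 1, 4 lands solely at r9c1, so r9c1=4.
Step 8. [r4c2∈{5,7}] across col 2, 7 lands solely at r4c2, so r4c2=7.
Step 9. [r3c4∈{9}] only 9 remains possible at r3c4. So r3c4=9.
Step 10. [r6c3∈{1}] nothing but 1 survives at r6c3, so r6c3=1.
Step 11. [r2c5∈{1,6}] r2c5 is the only open cell in row 2 admitting 6 ⇒ r2c5=6.
Step 12. [r2c6∈{1,7}] in row 2, 1 fits only at r2c6 ⇒ r2c6=1.
Step 13. [r1c9∈{9}] r1c9's peers cover all but 9. So r1c9=9.
Step 14. [r1c8∈{7}] r1c8 is down to just 7, so r1c8=7.
Step 15. [r6c8∈{9}] r6c8 has the single candidate 9, so r6c8=9.
Step 16. [r4c6∈{9}] r4c6 is down to just 9. So r4c6=9.
Step 17. [r5c6∈{8}] nothing but 8 survives at r5c6 ⇒ r5c6=8.
Step 18. [r7c6∈{3}] only 3 remains possible at r7c6. So r7c6=3.
Step 19. [r5c8∈{5}] nothing but 5 survives at r5c8. So r5c8=5.
Step 20. [r4c5∈{2}] only 2 remains possible at r4c5 ⇒ r4c5=2.
Step 21. [r8c8∈{4}] nothing but 4 survives at r8c8 ⇒ r8c8=4.
Step 22. [r1c7∈{1}] only 1 remains possible at r1c7. So r1c7=1.
Step 23. [r6c2∈{6}] only 6 remains possible at r6c2 ⇒ r6c2=6.
Step 24. [r2c1∈{7}] only 7 remains possible at r2c1. So r2c1=7.
Step 25. [r7c2∈{9}] r7c2's peers cover all but 9. So r7c2=9.
Step 26. [r9c9∈{8}] r9c9's peers cover all but 8 ⇒ r9c9=8.
Step 27. [r4c1∈{5}] r4c1 has the single candidate 5 ⇒ r4c1=5.
Step 28. [r9c2∈{5}] r9c2's peers cover all but 5. So r9c2=5.
Step 29. [r3c6∈{7}] nothing but 7 survives at r3c6, so r3c6=7.
Step 30. [r3c7∈{8}] r3c7's peers cover all but 8 ⇒ r3c7=8.
Step 31. [r5c5∈{1}] nothing but 1 survives at r5c5. So r5c5=1.
Step 32. [r1c4∈{2}] r1c4's peers cover all but 2, so r1c4=2.
Step 33. [r9c8∈{2}] r9c8's peers cover all but 2, so r9c8=2.
Step 34. [r8c2∈{1}] r8c2 is down to just 1. So r8c2=1.
Step 35. [r8c3∈{3}] r8c3 has the single candidate 3, so r8c3=3.
Step 36. [r5c4∈{6}] only 6 remains possible at r5c4. So r5c4=6.

Answer: 3 8 6 2 5 4 1 7 9 / 7 2 9 8 6 1 5 3 4 / 1 4 5 9 3 7 8 6 2 / 5 7 4 3 2 9 6 8 1 / 9 3 2 6 1 8 4 5 7 / 8 6 1 4 7 5 2 9 3 / 2 9 8 5 4 3 7 1 6 / 6 1 3 7 8 2 9 4 5 / 4 5 7 1 9 6 3 2 8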